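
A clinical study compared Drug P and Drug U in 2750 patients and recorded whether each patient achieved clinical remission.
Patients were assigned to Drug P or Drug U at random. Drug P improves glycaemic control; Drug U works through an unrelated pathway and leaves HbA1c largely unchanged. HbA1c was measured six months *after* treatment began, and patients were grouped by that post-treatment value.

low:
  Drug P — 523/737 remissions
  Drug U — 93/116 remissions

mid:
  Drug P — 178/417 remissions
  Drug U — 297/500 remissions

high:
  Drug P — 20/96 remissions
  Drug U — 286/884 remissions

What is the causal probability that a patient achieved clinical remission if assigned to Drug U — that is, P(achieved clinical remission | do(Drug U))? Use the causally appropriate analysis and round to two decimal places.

Because the drug influences HbA1c, HbA1c is a post-treatment mediator, not a confounder. Stratifying on it would bias the estimate; the causal effect is the crude pooled difference.
So P(outcome | do(Drug U)) is just the pooled rate for Drug U: 676/1500 = 0.451.

0.45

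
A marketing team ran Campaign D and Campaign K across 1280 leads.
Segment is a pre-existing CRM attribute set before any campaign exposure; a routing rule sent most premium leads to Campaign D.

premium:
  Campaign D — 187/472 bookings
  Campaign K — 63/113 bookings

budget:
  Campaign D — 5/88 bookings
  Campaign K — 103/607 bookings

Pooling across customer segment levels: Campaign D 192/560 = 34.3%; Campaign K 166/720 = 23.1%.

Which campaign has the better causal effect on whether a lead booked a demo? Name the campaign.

Campaign K

Campaign K is higher inside every customer segment stratum but Campaign D is higher in aggregate. Whether to stratify depends on how customer segment relates to the campaign.
Customer segment is set before the campaign has any effect — it is not caused by the campaign — and it independently drives the outcome. That makes it a confounder, so the causal comparison is within customer segment levels.
Within each level — premium: 39.6% vs 55.8%; budget: 5.7% vs 17.0% — Campaign K is higher every time.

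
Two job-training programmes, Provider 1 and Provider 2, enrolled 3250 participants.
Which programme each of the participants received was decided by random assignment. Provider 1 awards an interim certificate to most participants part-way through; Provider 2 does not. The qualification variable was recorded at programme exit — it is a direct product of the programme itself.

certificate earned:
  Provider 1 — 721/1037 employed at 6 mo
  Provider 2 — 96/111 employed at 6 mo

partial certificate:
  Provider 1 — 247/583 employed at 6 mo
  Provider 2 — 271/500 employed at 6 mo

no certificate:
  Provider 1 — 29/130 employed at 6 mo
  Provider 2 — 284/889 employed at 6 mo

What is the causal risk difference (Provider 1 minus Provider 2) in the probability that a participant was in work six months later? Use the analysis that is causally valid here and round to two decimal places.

The stratified and pooled comparisons disagree (Provider 2 wins within each qualification attained during the programme; Provider 1 wins overall), so the answer turns on the causal role of qualification attained during the programme.
The distribution of qualification attained during the programme is itself part of what the programme does — it is an intermediate outcome. Holding it fixed would remove that part of the effect; the total effect is the pooled difference.
The causal difference is the pooled difference: 0.570 − 0.434 = +0.136.

+0.14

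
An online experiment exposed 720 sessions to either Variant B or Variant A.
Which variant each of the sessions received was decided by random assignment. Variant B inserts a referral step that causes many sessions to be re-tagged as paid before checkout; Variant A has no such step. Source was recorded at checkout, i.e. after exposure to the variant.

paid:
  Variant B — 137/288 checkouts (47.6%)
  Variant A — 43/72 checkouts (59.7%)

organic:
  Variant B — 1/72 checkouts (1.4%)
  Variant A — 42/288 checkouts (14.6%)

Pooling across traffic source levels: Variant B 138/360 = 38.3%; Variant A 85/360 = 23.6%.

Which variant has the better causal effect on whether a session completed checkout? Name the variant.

Variant B

The traffic source-specific comparison favours Variant A throughout, but the pooled figures favour Variant B. The question is whether to condition on traffic source.
The distribution of traffic source is itself part of what the variant does — it is an intermediate outcome. Holding it fixed would remove that part of the effect; the total effect is the pooled difference.
Pooled: Variant B 38.3% vs Variant A 23.6%; Variant B is higher overall.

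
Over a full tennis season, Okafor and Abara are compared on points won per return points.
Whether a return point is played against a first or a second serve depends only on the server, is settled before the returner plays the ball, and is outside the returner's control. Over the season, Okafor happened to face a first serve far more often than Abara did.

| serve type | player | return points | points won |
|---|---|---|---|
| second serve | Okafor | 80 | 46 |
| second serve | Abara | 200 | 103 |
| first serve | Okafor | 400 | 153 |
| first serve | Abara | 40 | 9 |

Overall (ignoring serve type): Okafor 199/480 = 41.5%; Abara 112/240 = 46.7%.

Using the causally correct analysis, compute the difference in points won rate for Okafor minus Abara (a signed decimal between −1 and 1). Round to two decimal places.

+0.12

Nothing the player does changes serve type; the imbalance is an allocation artefact. With serve type also predicting the outcome, the pooled figure is confounded, and the within-stratum comparison is the causal one.
Adjusting over the population distribution of serve type: 0.389·(0.575−0.515) + 0.611·(0.383−0.225) = +0.120.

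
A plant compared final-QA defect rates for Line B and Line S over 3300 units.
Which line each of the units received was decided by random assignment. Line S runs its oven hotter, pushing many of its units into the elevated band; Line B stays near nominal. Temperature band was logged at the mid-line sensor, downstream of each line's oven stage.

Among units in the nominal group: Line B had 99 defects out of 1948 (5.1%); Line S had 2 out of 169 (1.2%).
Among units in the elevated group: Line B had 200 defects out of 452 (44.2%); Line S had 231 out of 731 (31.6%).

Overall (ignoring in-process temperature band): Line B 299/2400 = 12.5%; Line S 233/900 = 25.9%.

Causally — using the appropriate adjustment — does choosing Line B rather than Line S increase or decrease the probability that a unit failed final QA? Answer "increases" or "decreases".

Stratifying would compare lines among units the lines themselves sorted into in-process temperature band groups — a form of selection on an intermediate. The unconditioned pooled rates give the total causal effect.
Pooled: Line B 12.5% vs Line S 25.9%; Line B is lower overall.

decreases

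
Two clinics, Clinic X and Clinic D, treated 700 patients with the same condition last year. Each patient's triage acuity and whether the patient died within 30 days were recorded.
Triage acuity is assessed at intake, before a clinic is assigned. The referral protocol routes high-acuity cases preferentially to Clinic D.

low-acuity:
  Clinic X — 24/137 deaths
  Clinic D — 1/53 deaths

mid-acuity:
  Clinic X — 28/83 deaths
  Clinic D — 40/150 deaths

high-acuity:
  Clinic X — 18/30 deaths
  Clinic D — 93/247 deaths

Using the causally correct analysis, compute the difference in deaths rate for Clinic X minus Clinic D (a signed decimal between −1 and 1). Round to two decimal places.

Nothing the clinic does changes triage acuity; the imbalance is an allocation artefact. With triage acuity also predicting the outcome, the pooled figure is confounded, and the within-stratum comparison is the causal one.
Adjusting over the population distribution of triage acuity: 0.271·(0.175−0.019) + 0.333·(0.337−0.267) + 0.396·(0.600−0.377) = +0.154.

+0.15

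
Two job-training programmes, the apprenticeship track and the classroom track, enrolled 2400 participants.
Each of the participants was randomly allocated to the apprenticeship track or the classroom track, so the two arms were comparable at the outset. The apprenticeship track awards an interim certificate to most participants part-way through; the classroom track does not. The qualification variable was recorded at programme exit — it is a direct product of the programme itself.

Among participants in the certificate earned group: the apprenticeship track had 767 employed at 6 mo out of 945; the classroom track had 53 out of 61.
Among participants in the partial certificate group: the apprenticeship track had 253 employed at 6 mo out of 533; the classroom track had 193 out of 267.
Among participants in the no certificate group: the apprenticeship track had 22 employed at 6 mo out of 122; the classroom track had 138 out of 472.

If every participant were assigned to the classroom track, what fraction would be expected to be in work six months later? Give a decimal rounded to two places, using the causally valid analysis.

Qualification attained during the programme is recorded after the programme and is itself shifted by it — it sits on the causal path from programme to outcome. Conditioning on a mediator would strip out part of the effect we want; the pooled comparison gives the total causal effect.
So P(outcome | do(the classroom track)) is just the pooled rate for the classroom track: 384/800 = 0.480.

0.48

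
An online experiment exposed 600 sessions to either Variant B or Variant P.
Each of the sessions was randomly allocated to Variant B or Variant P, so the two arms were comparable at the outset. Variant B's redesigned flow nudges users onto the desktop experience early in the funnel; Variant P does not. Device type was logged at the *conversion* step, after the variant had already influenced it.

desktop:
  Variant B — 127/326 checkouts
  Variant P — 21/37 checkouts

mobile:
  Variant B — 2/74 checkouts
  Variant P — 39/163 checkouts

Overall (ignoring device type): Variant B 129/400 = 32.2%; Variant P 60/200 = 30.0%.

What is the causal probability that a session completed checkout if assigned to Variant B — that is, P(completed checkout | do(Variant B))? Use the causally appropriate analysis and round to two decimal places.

0.32

The stratified and pooled comparisons disagree (Variant P wins within each device type; Variant B wins overall), so the answer turns on the causal role of device type.
Stratifying would compare variants among sessions the variants themselves sorted into device type groups — a form of selection on an intermediate. The unconditioned pooled rates give the total causal effect.
So P(outcome | do(Variant B)) is just the pooled rate for Variant B: 129/400 = 0.323.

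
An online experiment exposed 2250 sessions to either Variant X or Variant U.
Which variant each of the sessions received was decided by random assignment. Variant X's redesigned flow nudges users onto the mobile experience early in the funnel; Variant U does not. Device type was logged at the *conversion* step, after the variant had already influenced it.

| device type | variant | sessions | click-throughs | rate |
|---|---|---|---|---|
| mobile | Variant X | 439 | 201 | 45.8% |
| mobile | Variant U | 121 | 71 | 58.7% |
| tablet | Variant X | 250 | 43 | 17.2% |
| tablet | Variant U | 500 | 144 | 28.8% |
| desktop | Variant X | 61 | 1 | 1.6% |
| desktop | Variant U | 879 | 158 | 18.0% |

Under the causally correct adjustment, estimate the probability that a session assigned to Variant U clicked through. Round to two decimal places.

Device type lies on the pathway variant → device type → outcome, so adjusting for it blocks the indirect effect. For the total causal effect of variant, use the unadjusted pooled rates.
So P(outcome | do(Variant U)) is just the pooled rate for Variant U: 373/1500 = 0.249.

0.25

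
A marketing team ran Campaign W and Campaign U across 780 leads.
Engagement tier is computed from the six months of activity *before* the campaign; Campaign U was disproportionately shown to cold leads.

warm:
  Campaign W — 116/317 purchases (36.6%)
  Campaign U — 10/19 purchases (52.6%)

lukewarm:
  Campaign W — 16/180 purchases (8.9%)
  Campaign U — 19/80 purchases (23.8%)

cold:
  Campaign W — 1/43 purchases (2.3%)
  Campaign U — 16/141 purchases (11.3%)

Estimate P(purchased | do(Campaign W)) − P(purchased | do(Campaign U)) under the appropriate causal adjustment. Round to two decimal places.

-0.14

The engagement tier-specific comparison favours Campaign U throughout, but the pooled figures favour Campaign W. The question is whether to condition on engagement tier.
The imbalance in engagement tier arose from how leads were allocated, not from anything the campaign did; and engagement tier independently affects the outcome. The pooled gap is confounded — condition on engagement tier.
Adjusting over the population distribution of engagement tier: 0.431·(0.366−0.526) + 0.333·(0.089−0.237) + 0.236·(0.023−0.113) = -0.140.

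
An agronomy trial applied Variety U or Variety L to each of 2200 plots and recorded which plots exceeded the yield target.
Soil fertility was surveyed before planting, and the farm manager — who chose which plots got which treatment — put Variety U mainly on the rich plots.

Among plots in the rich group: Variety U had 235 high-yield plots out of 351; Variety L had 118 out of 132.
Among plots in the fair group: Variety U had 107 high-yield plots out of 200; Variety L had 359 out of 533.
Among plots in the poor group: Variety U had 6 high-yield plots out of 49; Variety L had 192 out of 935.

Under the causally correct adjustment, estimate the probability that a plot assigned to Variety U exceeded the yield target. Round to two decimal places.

0.38

Here soil fertility is a common cause — it drives both which variety a case falls under and the outcome. The crude comparison mixes populations; the stratum-specific rates are the causally relevant ones.
Standardising Variety U to the population soil fertility mix: 0.220·235/351 + 0.333·107/200 + 0.447·6/49 = 0.380.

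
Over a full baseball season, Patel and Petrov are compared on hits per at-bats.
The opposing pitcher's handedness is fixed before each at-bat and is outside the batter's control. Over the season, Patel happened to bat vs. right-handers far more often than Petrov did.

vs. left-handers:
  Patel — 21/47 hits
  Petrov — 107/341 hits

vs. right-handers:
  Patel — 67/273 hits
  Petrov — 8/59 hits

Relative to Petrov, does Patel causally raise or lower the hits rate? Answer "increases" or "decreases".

Pitcher handedness satisfies the back-door criterion: it is not a descendant of the player, and it blocks the spurious path from player to outcome. Adjusting for it (i.e., using the within-pitcher handedness rates) gives the causal effect.
Within each level — vs. left-handers: 44.7% vs 31.4%; vs. right-handers: 24.5% vs 13.6% — Patel is higher every time.

increases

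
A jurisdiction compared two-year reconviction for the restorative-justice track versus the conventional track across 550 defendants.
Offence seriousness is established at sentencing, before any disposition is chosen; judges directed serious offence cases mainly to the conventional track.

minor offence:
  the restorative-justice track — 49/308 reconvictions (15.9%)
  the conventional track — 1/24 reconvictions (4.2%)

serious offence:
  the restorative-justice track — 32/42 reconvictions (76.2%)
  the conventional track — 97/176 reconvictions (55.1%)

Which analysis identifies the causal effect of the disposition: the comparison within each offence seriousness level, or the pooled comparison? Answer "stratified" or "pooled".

the conventional track is lower inside every offence seriousness stratum but the restorative-justice track is lower in aggregate. Whether to stratify depends on how offence seriousness relates to the disposition.
Since offence seriousness is a pre-existing factor (not a product of the disposition) and it affects the outcome on its own, it is a confounder. The stratified rates, not the pooled rate, identify the causal effect.
Within each level — minor offence: 15.9% vs 4.2%; serious offence: 76.2% vs 55.1% — the conventional track is lower every time.

stratified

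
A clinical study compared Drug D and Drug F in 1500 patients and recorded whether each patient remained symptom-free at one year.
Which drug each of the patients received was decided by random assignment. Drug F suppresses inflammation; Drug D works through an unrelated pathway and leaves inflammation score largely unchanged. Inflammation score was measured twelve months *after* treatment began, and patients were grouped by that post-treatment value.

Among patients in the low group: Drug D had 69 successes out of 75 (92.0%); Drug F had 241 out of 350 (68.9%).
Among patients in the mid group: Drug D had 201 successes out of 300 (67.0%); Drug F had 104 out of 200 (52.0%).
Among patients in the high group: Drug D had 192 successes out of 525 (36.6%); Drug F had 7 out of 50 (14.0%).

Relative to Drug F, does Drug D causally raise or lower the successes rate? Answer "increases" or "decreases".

decreases

Stratifying would compare drugs among patients the drugs themselves sorted into inflammation score groups — a form of selection on an intermediate. The unconditioned pooled rates give the total causal effect.
Pooled: Drug D 51.3% vs Drug F 58.7%; Drug F is higher overall.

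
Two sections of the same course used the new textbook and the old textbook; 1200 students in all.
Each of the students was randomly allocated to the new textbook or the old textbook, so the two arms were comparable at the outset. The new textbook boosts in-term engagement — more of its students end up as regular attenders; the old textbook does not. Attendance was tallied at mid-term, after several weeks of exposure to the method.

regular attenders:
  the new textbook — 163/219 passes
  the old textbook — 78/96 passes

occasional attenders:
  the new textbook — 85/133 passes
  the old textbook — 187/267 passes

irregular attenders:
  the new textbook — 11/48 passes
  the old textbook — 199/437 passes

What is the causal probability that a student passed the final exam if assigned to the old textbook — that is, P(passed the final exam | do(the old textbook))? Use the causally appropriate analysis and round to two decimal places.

0.58

Mid-term attendance is recorded after the teaching method and is itself shifted by it — it sits on the causal path from teaching method to outcome. Conditioning on a mediator would strip out part of the effect we want; the pooled comparison gives the total causal effect.
So P(outcome | do(the old textbook)) is just the pooled rate for the old textbook: 464/800 = 0.580.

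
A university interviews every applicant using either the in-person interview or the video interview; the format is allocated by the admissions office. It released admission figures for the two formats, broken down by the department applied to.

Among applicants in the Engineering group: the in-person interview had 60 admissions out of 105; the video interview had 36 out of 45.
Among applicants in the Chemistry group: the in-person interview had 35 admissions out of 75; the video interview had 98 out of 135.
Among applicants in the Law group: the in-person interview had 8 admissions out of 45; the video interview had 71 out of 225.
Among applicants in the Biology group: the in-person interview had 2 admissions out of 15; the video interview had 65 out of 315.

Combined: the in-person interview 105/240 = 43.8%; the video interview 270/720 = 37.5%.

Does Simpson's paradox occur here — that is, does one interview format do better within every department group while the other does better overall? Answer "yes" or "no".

yes

Within each department level (Engineering 57.1% vs 80.0%; Chemistry 46.7% vs 72.6%; Law 17.8% vs 31.6%; Biology 13.3% vs 20.6%), the video interview has the higher rate every time. Pooled: 43.8% vs 37.5% — the in-person interview has the higher rate overall. The two comparisons disagree.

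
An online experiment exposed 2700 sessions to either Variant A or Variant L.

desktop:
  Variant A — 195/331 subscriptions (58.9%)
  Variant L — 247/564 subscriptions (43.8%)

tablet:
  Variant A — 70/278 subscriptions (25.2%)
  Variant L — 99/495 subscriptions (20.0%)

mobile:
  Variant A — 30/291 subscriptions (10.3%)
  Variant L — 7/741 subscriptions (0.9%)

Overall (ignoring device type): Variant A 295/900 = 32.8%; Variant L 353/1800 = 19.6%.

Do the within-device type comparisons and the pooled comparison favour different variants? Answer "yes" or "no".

Within each device type level (desktop 58.9% vs 43.8%; tablet 25.2% vs 20.0%; mobile 10.3% vs 0.9%), Variant A has the higher rate every time. Pooled: 32.8% vs 19.6% — Variant A has the higher rate overall. They agree.

no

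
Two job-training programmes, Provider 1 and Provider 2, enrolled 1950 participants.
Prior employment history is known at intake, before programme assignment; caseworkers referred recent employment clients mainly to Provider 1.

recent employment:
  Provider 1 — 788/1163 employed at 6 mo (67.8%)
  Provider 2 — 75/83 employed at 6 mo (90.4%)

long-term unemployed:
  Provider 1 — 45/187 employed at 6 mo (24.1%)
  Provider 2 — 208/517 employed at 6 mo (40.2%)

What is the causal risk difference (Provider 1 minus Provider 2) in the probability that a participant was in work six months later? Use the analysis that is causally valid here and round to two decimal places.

Since prior employment history is a pre-existing factor (not a product of the programme) and it affects the outcome on its own, it is a confounder. The stratified rates, not the pooled rate, identify the causal effect.
Adjusting over the population distribution of prior employment history: 0.639·(0.678−0.904) + 0.361·(0.241−0.402) = -0.203.

-0.20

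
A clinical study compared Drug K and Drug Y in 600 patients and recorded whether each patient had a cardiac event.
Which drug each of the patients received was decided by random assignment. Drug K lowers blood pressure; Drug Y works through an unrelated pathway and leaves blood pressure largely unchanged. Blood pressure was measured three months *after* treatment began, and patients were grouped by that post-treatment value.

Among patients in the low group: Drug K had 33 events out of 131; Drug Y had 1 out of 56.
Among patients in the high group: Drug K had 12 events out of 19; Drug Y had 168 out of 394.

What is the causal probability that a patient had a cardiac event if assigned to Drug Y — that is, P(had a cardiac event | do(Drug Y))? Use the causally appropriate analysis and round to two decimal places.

The distribution of blood pressure is itself part of what the drug does — it is an intermediate outcome. Holding it fixed would remove that part of the effect; the total effect is the pooled difference.
So P(outcome | do(Drug Y)) is just the pooled rate for Drug Y: 169/450 = 0.376.

0.38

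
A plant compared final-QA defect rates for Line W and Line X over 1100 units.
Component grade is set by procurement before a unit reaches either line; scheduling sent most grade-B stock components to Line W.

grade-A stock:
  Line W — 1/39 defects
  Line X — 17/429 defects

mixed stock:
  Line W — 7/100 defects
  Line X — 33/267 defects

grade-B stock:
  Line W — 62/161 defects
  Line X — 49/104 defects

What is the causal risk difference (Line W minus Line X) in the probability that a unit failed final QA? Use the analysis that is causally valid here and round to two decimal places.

Component grade satisfies the back-door criterion: it is not a descendant of the line, and it blocks the spurious path from line to outcome. Adjusting for it (i.e., using the within-component grade rates) gives the causal effect.
Adjusting over the population distribution of component grade: 0.425·(0.026−0.040) + 0.334·(0.070−0.124) + 0.241·(0.385−0.471) = -0.045.

-0.04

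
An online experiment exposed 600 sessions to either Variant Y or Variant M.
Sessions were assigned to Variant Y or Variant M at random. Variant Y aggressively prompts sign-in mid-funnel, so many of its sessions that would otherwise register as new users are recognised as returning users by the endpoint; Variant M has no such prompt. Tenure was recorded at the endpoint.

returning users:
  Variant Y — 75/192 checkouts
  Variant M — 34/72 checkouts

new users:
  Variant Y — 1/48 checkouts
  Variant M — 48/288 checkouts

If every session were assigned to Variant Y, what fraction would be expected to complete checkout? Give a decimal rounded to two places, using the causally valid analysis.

0.32

Variant M is higher inside every user tenure stratum but Variant Y is higher in aggregate. Whether to stratify depends on how user tenure relates to the variant.
User tenure lies on the pathway variant → user tenure → outcome, so adjusting for it blocks the indirect effect. For the total causal effect of variant, use the unadjusted pooled rates.
So P(outcome | do(Variant Y)) is just the pooled rate for Variant Y: 76/240 = 0.317.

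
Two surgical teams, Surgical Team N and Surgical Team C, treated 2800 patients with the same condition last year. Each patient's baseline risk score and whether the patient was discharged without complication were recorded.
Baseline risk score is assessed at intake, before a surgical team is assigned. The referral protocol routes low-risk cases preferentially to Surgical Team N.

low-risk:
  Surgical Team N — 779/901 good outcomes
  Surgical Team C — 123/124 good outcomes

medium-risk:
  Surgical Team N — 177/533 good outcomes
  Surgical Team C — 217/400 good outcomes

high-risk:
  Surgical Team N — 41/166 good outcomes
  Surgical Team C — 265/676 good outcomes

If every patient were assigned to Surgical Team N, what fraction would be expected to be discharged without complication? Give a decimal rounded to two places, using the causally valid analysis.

0.50

Here baseline risk score is a common cause — it drives both which surgical team a case falls under and the outcome. The crude comparison mixes populations; the stratum-specific rates are the causally relevant ones.
Standardising Surgical Team N to the population baseline risk score mix: 0.366·779/901 + 0.333·177/533 + 0.301·41/166 = 0.501.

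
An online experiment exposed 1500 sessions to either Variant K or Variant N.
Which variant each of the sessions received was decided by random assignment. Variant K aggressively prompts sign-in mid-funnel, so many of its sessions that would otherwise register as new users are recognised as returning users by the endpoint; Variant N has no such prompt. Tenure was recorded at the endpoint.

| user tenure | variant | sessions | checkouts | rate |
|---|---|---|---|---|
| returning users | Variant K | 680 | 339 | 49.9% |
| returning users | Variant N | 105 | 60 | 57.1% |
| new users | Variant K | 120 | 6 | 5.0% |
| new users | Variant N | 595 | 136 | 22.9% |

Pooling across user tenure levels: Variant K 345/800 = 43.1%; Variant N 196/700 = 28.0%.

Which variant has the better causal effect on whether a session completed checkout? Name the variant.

Variant K

User tenure here is a post-treatment variable shaped by the variant; conditioning on it would introduce bias rather than remove it. The overall comparison is the causal one.
Pooled: Variant K 43.1% vs Variant N 28.0%; Variant K is higher overall.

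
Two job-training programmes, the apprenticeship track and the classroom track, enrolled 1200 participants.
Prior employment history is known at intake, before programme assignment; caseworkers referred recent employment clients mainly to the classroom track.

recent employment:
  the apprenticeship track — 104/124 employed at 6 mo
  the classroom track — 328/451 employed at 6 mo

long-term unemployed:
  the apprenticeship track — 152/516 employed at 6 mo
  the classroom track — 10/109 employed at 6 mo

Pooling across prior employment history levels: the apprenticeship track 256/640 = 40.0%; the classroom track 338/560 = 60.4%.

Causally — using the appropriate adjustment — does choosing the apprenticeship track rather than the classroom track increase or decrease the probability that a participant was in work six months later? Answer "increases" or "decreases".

increases

Nothing the programme does changes prior employment history; the imbalance is an allocation artefact. With prior employment history also predicting the outcome, the pooled figure is confounded, and the within-stratum comparison is the causal one.
Within each level — recent employment: 83.9% vs 72.7%; long-term unemployed: 29.5% vs 9.2% — the apprenticeship track is higher every time.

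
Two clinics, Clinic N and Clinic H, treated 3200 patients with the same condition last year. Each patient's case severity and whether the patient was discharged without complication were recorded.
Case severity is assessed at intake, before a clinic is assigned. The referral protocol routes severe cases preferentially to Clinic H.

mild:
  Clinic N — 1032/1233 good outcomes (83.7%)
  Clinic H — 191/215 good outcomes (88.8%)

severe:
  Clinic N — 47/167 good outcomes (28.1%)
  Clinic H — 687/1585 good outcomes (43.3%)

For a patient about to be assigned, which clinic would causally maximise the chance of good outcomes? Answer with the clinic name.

The stratified and pooled comparisons disagree (Clinic H wins within each case severity; Clinic N wins overall), so the answer turns on the causal role of case severity.
Case severity is set before the clinic has any effect — it is not caused by the clinic — and it independently drives the outcome. That makes it a confounder, so the causal comparison is within case severity levels.
Within each level — mild: 83.7% vs 88.8%; severe: 28.1% vs 43.3% — Clinic H is higher every time.

Clinic H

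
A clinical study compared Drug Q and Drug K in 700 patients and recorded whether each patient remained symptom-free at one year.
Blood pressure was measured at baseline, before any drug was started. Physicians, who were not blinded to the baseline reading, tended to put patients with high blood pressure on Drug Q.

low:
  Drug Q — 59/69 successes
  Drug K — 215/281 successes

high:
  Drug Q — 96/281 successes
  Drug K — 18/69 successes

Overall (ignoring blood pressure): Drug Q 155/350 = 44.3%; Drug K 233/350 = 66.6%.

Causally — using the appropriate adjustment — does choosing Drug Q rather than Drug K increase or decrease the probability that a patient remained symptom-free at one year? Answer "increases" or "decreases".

Since blood pressure is a pre-existing factor (not a product of the drug) and it affects the outcome on its own, it is a confounder. The stratified rates, not the pooled rate, identify the causal effect.
Within each level — low: 85.5% vs 76.5%; high: 34.2% vs 26.1% — Drug Q is higher every time.

increases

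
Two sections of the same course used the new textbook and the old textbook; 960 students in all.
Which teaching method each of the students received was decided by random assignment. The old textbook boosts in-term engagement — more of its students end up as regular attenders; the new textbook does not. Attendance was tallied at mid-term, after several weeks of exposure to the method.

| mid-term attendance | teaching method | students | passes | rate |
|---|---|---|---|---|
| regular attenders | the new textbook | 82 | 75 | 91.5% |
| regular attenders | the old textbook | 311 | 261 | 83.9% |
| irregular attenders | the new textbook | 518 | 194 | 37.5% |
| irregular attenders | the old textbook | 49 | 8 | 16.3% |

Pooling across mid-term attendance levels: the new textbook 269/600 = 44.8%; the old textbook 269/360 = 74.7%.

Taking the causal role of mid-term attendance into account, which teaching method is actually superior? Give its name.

the old textbook

Within every mid-term attendance level the new textbook has the higher rate, yet pooled the old textbook does — Simpson's reversal.
Mid-term attendance here is a post-treatment variable shaped by the teaching method; conditioning on it would introduce bias rather than remove it. The overall comparison is the causal one.
Pooled: the new textbook 44.8% vs the old textbook 74.7%; the old textbook is higher overall.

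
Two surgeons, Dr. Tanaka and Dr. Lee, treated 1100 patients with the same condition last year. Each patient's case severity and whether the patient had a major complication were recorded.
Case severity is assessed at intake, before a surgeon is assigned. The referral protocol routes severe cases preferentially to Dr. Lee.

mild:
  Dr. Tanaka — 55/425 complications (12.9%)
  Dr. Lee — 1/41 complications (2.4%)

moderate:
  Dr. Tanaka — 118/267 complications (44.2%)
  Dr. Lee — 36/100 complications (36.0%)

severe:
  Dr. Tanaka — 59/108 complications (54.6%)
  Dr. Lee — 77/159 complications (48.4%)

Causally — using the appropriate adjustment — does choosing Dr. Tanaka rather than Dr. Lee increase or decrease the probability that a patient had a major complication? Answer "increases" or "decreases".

increases

Dr. Lee is lower inside every case severity stratum but Dr. Tanaka is lower in aggregate. Whether to stratify depends on how case severity relates to the surgeon.
Case severity differs across surgeons for reasons unrelated to any effect of the surgeon itself, and it separately predicts the outcome — a classic confounder. We must compare within case severity levels.
Within each level — mild: 12.9% vs 2.4%; moderate: 44.2% vs 36.0%; severe: 54.6% vs 48.4% — Dr. Lee is lower every time.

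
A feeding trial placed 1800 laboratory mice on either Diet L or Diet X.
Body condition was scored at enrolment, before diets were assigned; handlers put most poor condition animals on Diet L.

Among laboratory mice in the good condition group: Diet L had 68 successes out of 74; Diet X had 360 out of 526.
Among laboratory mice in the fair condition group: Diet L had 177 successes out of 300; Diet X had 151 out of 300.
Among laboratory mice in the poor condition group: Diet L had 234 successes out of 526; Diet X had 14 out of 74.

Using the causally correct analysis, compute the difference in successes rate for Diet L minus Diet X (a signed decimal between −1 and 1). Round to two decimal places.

+0.19

Within every starting body condition level Diet L has the higher rate, yet pooled Diet X does — Simpson's reversal.
Here starting body condition is a common cause — it drives both which diet a case falls under and the outcome. The crude comparison mixes populations; the stratum-specific rates are the causally relevant ones.
Adjusting over the population distribution of starting body condition: 0.333·(0.919−0.684) + 0.333·(0.590−0.503) + 0.333·(0.445−0.189) = +0.192.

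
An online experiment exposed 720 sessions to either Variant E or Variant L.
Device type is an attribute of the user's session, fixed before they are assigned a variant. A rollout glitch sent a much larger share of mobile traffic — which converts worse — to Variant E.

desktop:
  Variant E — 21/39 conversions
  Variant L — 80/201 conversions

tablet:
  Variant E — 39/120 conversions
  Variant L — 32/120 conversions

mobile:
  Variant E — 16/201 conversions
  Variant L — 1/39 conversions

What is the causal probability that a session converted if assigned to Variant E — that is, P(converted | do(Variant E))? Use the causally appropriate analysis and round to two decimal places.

0.31

Device type is set before the variant has any effect — it is not caused by the variant — and it independently drives the outcome. That makes it a confounder, so the causal comparison is within device type levels.
Standardising Variant E to the population device type mix: 0.333·21/39 + 0.333·39/120 + 0.333·16/201 = 0.314.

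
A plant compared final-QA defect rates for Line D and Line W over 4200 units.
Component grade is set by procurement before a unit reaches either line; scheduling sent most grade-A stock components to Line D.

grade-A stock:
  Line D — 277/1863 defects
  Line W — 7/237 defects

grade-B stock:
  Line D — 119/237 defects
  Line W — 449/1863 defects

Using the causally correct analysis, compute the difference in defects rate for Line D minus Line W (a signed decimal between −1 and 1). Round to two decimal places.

The component grade-specific comparison favours Line W throughout, but the pooled figures favour Line D. The question is whether to condition on component grade.
Since component grade is a pre-existing factor (not a product of the line) and it affects the outcome on its own, it is a confounder. The stratified rates, not the pooled rate, identify the causal effect.
Adjusting over the population distribution of component grade: 0.500·(0.149−0.030) + 0.500·(0.502−0.241) = +0.190.

+0.19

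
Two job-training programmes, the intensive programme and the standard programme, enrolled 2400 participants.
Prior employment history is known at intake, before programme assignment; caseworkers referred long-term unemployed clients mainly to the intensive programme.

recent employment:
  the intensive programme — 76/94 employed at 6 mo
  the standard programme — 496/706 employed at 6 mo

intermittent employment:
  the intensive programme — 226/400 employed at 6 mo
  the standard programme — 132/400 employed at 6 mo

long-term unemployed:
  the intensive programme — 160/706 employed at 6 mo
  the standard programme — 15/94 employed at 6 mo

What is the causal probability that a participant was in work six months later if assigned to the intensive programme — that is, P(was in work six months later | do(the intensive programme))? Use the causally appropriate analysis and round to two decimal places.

0.53

The stratified and pooled comparisons disagree (the intensive programme wins within each prior employment history; the standard programme wins overall), so the answer turns on the causal role of prior employment history.
Prior employment history satisfies the back-door criterion: it is not a descendant of the programme, and it blocks the spurious path from programme to outcome. Adjusting for it (i.e., using the within-prior employment history rates) gives the causal effect.
Standardising the intensive programme to the population prior employment history mix: 0.333·76/94 + 0.333·226/400 + 0.333·160/706 = 0.533.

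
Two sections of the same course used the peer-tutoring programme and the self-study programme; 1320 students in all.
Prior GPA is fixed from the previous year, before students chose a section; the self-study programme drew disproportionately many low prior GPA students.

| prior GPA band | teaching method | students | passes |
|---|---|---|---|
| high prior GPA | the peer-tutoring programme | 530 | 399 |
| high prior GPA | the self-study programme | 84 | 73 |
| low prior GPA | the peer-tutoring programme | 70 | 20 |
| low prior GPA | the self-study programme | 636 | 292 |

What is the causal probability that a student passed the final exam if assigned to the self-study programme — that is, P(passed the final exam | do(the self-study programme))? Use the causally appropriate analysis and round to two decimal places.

0.65

Prior GPA band satisfies the back-door criterion: it is not a descendant of the teaching method, and it blocks the spurious path from teaching method to outcome. Adjusting for it (i.e., using the within-prior GPA band rates) gives the causal effect.
Standardising the self-study programme to the population prior GPA band mix: 0.465·73/84 + 0.535·292/636 = 0.650.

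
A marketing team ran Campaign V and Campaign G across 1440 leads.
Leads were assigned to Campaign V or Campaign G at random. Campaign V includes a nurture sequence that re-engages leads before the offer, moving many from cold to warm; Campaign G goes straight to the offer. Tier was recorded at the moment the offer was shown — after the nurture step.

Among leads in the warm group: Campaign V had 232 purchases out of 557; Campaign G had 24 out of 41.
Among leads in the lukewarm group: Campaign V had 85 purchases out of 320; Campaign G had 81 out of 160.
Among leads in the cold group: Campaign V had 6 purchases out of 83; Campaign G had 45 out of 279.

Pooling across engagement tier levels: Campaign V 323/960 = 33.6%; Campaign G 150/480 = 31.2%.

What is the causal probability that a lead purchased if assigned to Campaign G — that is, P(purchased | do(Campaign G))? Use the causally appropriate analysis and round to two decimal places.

Engagement tier is recorded after the campaign and is itself shifted by it — it sits on the causal path from campaign to outcome. Conditioning on a mediator would strip out part of the effect we want; the pooled comparison gives the total causal effect.
So P(outcome | do(Campaign G)) is just the pooled rate for Campaign G: 150/480 = 0.312.

0.31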